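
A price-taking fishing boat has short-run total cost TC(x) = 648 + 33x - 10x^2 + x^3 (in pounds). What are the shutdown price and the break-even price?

Shutdown price = £8; break-even price = £96

AVC = 33 - 10x + x^2; minimized at x = 5, giving min AVC = £8. That is the shutdown price.
ATC = 648/x + 33 - 10x + x^2. Setting dATC/dx = −648/x^2 − 10 + 2x = 0 gives x = 9 (since 2·9^3 − 10·9^2 = 648).
min ATC = 648/9 + 33 − 10·9 + 9^2 = £96. That is the break-even price.
Between these two prices the firm operates at a loss; above £96 it earns a profit.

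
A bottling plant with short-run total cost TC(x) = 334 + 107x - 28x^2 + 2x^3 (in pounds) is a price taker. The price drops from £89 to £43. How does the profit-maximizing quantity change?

MC = 107 - 56x + 6x^2; the shutdown threshold is min AVC = £9 (at x = 7).
At P = £89 ≥ min AVC, set P = MC on the rising branch: x = 9.
At P = £43 ≥ min AVC, set P = MC: x = 8. The firm stays open but cuts output.

Output falls from 9 to 8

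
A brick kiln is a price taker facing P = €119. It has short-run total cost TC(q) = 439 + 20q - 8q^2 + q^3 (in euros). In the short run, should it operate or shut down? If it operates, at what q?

Produce at q = 9

Variable cost is VC = 20q - 8q^2 + q^3, so AVC = VC/q = 20 - 8q + q^2 and MC = dTC/dq = 20 - 16q + 3q^2.
AVC is minimized where dAVC/dq = -8 + 2q = 0, at q = 4; min AVC = 20 - 8·4 + 4^2 = €4.
Since P = €119 ≥ min AVC = €4, price covers variable cost and the firm should produce.
P = MC gives -99 - 16q + 3q^2 = 0, with roots -11/3 and 9. Take the larger (rising MC): q* = 9.
Check: AVC at q = 9 is €29 ≤ P, so revenue covers variable cost.
Profit = P·q − TC = 119·9 − 700 = €371.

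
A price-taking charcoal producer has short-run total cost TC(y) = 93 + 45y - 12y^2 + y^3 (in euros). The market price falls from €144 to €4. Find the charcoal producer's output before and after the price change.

Output falls from 11 to 0 (the firm shuts down)

MC = 45 - 24y + 3y^2; the shutdown threshold is min AVC = €9 (at y = 6).
At P = €144 ≥ min AVC, set P = MC on the rising branch: y = 11.
At P = €4 < min AVC = €9, price no longer covers variable cost at any output, so the firm shuts down: y = 0.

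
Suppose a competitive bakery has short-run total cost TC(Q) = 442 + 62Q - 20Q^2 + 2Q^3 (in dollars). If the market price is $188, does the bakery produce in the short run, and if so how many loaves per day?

Produce at Q = 9

Strip out fixed cost: VC = 62Q - 20Q^2 + 2Q^3. Then AVC = 62 - 20Q + 2Q^2 and MC = 62 - 40Q + 6Q^2.
AVC hits its minimum where MC = AVC, at Q = 5, giving min AVC = 62 - 20·5 + 2·5^2 = $12.
Since P = $188 ≥ min AVC = $12, price covers variable cost and the firm should produce.
Set P = MC: 188 = 62 - 40Q + 6Q^2 → -126 - 40Q + 6Q^2 = 0. The roots are Q = -7/3 and Q = 9; the profit-maximizing output is on the rising part of MC, so Q* = 9.
Check: AVC at Q = 9 is $44 ≤ P, so revenue covers variable cost.
Profit = P·Q − TC = 188·9 − 838 = $854.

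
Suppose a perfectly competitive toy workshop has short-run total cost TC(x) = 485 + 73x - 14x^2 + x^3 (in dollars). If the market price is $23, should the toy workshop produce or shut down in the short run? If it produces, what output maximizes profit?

Shut down

Strip out fixed cost: VC = 73x - 14x^2 + x^3. Then AVC = 73 - 14x + x^2 and MC = 73 - 28x + 3x^2.
AVC is minimized where dAVC/dx = -14 + 2x = 0, at x = 7; min AVC = 73 - 14·7 + 7^2 = $24.
Since P = $23 < min AVC = $24, price fails to cover variable cost at any output.
Shutting down limits the loss to fixed cost, $485.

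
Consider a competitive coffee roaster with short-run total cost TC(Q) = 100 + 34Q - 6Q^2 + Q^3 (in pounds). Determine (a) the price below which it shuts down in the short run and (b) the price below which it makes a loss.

AVC = 34 - 6Q + Q^2; minimized at Q = 3, giving min AVC = £25. That is the shutdown price.
ATC = 100/Q + 34 - 6Q + Q^2. Setting dATC/dQ = −100/Q^2 − 6 + 2Q = 0 gives Q = 5 (since 2·5^3 − 6·5^2 = 100).
min ATC = 100/5 + 34 − 6·5 + 5^2 = £49. That is the break-even price.
For £25 ≤ P < £49 the firm produces at a loss; below £25 it shuts down.

Shutdown price = £25; break-even price = £49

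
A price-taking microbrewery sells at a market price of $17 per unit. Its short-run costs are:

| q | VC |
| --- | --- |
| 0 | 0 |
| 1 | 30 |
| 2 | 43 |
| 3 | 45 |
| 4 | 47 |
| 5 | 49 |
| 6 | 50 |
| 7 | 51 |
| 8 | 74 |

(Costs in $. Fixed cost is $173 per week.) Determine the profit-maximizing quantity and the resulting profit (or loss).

q = 7; profit = -$105

Compute π = P·q − TC at each output: q=0: -173; q=1: -186; q=2: -182; q=3: -167; q=4: -152; q=5: -137; q=6: -121; q=7: -105; q=8: -111.
Profit is maximized at q = 7. AVC there is 51/7 = $7.29 ≤ P, so producing beats shutting down (which would give -$173).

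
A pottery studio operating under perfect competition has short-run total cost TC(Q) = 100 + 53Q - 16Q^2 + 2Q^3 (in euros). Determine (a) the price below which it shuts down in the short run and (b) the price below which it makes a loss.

Shutdown price = €21; break-even price = €43

Shutdown price = min AVC. AVC = 53 - 16Q + 2Q^2, with vertex at Q = 4 and minimum €21.
ATC = 100/Q + 53 - 16Q + 2Q^2. Setting dATC/dQ = −100/Q^2 − 16 + 4Q = 0 gives Q = 5 (since 4·5^3 − 16·5^2 = 100).
min ATC = 100/5 + 53 − 16·5 + 2·5^2 = €43. That is the break-even price.
Between these two prices the firm operates at a loss; above €43 it earns a profit.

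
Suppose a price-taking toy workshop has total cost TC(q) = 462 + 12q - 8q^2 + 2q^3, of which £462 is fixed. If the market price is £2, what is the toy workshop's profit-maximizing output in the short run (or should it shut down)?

Strip out fixed cost: VC = 12q - 8q^2 + 2q^3. Then AVC = 12 - 8q + 2q^2 and MC = 12 - 16q + 6q^2.
The AVC parabola has its vertex at q = 8/4 = 2, where AVC = 12 - 8·2 + 2·2^2 = £4.
With P < min AVC (£2 < £4), every unit sold adds to the loss.
Shutting down limits the loss to fixed cost, £462.

Shut down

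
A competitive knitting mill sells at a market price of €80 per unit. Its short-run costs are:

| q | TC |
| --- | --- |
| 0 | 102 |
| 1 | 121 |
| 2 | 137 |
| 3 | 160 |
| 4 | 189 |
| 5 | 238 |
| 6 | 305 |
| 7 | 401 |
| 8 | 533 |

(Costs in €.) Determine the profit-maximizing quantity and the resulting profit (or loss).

Profit at each row (π = 80q − TC): q=0: -102; q=1: -41; q=2: 23; q=3: 80; q=4: 131; q=5: 162; q=6: 175; q=7: 159; q=8: 107.
Profit is maximized at q = 6. AVC there is 203/6 = €33.83 ≤ P, so producing beats shutting down (which would give -€102).

q = 6; profit = €175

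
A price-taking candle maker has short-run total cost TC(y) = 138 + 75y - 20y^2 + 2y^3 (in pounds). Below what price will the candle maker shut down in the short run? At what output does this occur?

The firm shuts down when price falls below the minimum of average variable cost. AVC = VC/y = 75 - 20y + 2y^2.
dAVC/dy = -20 + 4y = 0 gives y = 5. min AVC = 75 - 20·5 + 2·5^2 = 25.
For P < £25 the firm produces nothing.

£25 per unit, at y = 5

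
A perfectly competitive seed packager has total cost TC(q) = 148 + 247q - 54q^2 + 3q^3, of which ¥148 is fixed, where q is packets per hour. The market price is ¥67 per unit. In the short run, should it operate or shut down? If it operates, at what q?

From TC, MC = TC'(q) = 247 - 108q + 9q^2 and AVC = VC/q = 247 - 54q + 3q^2.
AVC hits its minimum where MC = AVC, at q = 9, giving min AVC = 247 - 54·9 + 3·9^2 = ¥4.
Since P = ¥67 ≥ min AVC = ¥4, price covers variable cost and the firm should produce.
Solving P = MC: 180 - 108q + 9q^2 = 0 ⇒ q = 2 or 10. On the upward-sloping branch, q* = 10.
Check: AVC at q = 10 is ¥7 ≤ P, so revenue covers variable cost.
Profit = P·q − TC = 67·10 − 218 = ¥452.

Produce at q = 10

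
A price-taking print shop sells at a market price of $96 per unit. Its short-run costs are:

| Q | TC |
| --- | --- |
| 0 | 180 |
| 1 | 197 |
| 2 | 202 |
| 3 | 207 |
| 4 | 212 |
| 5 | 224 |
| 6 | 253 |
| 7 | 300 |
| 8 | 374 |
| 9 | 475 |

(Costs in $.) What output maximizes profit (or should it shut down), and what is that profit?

Compute π = P·Q − TC at each output: Q=0: -180; Q=1: -101; Q=2: -10; Q=3: 81; Q=4: 172; Q=5: 256; Q=6: 323; Q=7: 372; Q=8: 394; Q=9: 389.
Profit is maximized at Q = 8. AVC there is 194/8 = $24.25 ≤ P, so producing beats shutting down (which would give -$180).

Q = 8; profit = $394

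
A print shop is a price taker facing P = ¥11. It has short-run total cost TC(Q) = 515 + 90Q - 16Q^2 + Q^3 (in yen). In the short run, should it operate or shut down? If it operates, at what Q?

Shut down

From TC, MC = TC'(Q) = 90 - 32Q + 3Q^2 and AVC = VC/Q = 90 - 16Q + Q^2.
AVC hits its minimum where MC = AVC, at Q = 8, giving min AVC = 90 - 16·8 + 8^2 = ¥26.
Since P = ¥11 < min AVC = ¥26, price fails to cover variable cost at any output.
Best response: produce nothing and absorb the ¥515 fixed cost.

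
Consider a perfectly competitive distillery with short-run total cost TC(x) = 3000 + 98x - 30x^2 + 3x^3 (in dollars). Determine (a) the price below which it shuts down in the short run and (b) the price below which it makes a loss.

Shutdown price = min AVC. AVC = 98 - 30x + 3x^2, with vertex at x = 5 and minimum $23.
ATC = 3000/x + 98 - 30x + 3x^2. Setting dATC/dx = −3000/x^2 − 30 + 6x = 0 gives x = 10 (since 6·10^3 − 30·10^2 = 3000).
min ATC = 3000/10 + 98 − 30·10 + 3·10^2 = $398. That is the break-even price.
For $23 ≤ P < $398 the firm produces at a loss; below $23 it shuts down.

Shutdown price = $23; break-even price = $398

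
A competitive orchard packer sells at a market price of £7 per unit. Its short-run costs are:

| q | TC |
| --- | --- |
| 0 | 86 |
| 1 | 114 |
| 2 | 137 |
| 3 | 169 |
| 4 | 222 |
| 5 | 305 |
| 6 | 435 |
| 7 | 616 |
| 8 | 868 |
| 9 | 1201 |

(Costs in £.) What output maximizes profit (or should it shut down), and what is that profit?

q = 0 (shut down); profit = -£86

Compute π = P·q − TC at each output: q=0: -86; q=1: -107; q=2: -123; q=3: -148; q=4: -194; q=5: -270; q=6: -393; q=7: -567; q=8: -812; q=9: -1138.
Profit is highest at q = 0. Equivalently, the lowest AVC in the table is 51/2 ≈ £25.50 at q = 2, and P = £7 falls below it — price never covers variable cost, so the firm shuts down and loses only its fixed cost.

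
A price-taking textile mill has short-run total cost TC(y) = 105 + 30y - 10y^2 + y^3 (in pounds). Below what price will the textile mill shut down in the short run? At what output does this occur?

£5 per unit, at y = 5

The shutdown price is the minimum of AVC. VC = 30y - 10y^2 + y^3, so AVC = 30 - 10y + y^2.
At the minimum of AVC, MC = AVC. MC = 30 - 20y + 3y^2; setting MC = AVC gives 2y^2 - 10y = 0, so y = 5. min AVC = 5.
So the shutdown price is £5.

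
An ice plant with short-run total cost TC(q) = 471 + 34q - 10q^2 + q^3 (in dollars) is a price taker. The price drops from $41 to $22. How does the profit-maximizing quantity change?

AVC = 34 - 10q + q^2, minimized at q = 5 where min AVC = $9. MC = 34 - 20q + 3q^2.
At P = $41 ≥ min AVC, set P = MC on the rising branch: q = 7.
At P = $22 ≥ min AVC, set P = MC: q = 6. The firm stays open but cuts output.

Output falls from 7 to 6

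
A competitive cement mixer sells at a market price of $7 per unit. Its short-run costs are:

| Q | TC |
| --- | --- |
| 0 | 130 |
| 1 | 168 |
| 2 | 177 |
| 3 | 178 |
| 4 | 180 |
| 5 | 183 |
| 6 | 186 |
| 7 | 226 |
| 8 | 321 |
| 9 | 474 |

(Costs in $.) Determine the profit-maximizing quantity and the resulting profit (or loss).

Q = 0 (shut down); profit = -$130

Profit at each row (π = 7Q − TC): Q=0: -130; Q=1: -161; Q=2: -163; Q=3: -157; Q=4: -152; Q=5: -148; Q=6: -144; Q=7: -177; Q=8: -265; Q=9: -411.
Profit is highest at Q = 0. Equivalently, the lowest AVC in the table is 56/6 ≈ $9.33 at Q = 6, and P = $7 falls below it — price never covers variable cost, so the firm shuts down and loses only its fixed cost.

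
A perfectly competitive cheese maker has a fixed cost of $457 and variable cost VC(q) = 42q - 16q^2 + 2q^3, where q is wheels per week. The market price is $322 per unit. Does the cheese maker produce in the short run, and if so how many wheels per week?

Produce at q = 10

Variable cost is VC = 42q - 16q^2 + 2q^3, so AVC = VC/q = 42 - 16q + 2q^2 and MC = dTC/dq = 42 - 32q + 6q^2.
The AVC parabola has its vertex at q = 16/4 = 4, where AVC = 42 - 16·4 + 2·4^2 = $10.
Since P = $322 ≥ min AVC = $10, price covers variable cost and the firm should produce.
Set P = MC: 322 = 42 - 32q + 6q^2 → -280 - 32q + 6q^2 = 0. The roots are q = -14/3 and q = 10; the profit-maximizing output is on the rising part of MC, so q* = 10.
Check: AVC at q = 10 is $82 ≤ P, so revenue covers variable cost.
Profit = P·q − TC = 322·10 − 1277 = $1943.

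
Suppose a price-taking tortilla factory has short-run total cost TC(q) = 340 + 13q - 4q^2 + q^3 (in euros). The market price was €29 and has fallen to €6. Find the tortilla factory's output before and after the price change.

Output falls from 4 to 0 (the firm shuts down)

AVC = 13 - 4q + q^2, minimized at q = 2 where min AVC = €9. MC = 13 - 8q + 3q^2.
With P = €29 above the shutdown price, P = MC gives q = 4.
At P = €6 < min AVC = €9, price no longer covers variable cost at any output, so the firm shuts down: q = 0.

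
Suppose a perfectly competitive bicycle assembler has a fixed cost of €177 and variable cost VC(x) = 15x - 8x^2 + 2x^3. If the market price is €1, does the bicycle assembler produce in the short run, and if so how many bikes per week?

From TC, MC = TC'(x) = 15 - 16x + 6x^2 and AVC = VC/x = 15 - 8x + 2x^2.
The AVC parabola has its vertex at x = 8/4 = 2, where AVC = 15 - 8·2 + 2·2^2 = €7.
Since P = €1 < min AVC = €7, price fails to cover variable cost at any output.
Best response: produce nothing and absorb the €177 fixed cost.

Shut down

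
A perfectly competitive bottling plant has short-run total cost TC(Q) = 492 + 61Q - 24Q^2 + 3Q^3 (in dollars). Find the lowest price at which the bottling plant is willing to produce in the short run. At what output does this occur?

Short-run supply begins at min AVC. From VC = 61Q - 24Q^2 + 3Q^3, AVC = 61 - 24Q + 3Q^2.
At the minimum of AVC, MC = AVC. MC = 61 - 48Q + 9Q^2; setting MC = AVC gives 6Q^2 - 24Q = 0, so Q = 4. min AVC = 13.
For P < $13 the firm produces nothing.

$13 per unit, at Q = 4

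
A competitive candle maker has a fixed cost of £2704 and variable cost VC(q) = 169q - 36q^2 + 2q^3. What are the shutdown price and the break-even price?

Shutdown price = min AVC. AVC = 169 - 36q + 2q^2, with vertex at q = 9 and minimum £7.
ATC = 2704/q + 169 - 36q + 2q^2. Setting dATC/dq = −2704/q^2 − 36 + 4q = 0 gives q = 13 (since 4·13^3 − 36·13^2 = 2704).
min ATC = 2704/13 + 169 − 36·13 + 2·13^2 = £247. That is the break-even price.
For £7 ≤ P < £247 the firm produces at a loss; below £7 it shuts down.

Shutdown price = £7; break-even price = £247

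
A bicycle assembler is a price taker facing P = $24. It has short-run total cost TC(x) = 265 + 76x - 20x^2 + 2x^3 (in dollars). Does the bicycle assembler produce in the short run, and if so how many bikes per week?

From TC, MC = TC'(x) = 76 - 40x + 6x^2 and AVC = VC/x = 76 - 20x + 2x^2.
The AVC parabola has its vertex at x = 20/4 = 5, where AVC = 76 - 20·5 + 2·5^2 = $26.
Since P = $24 < min AVC = $26, price fails to cover variable cost at any output.
Best response: produce nothing and absorb the $265 fixed cost.

Shut down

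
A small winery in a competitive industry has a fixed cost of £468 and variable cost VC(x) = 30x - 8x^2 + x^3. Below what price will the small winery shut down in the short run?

Short-run supply begins at min AVC. From VC = 30x - 8x^2 + x^3, AVC = 30 - 8x + x^2.
At the minimum of AVC, MC = AVC. MC = 30 - 16x + 3x^2; setting MC = AVC gives 2x^2 - 8x = 0, so x = 4. min AVC = 14.
The firm shuts down for any P below £14.

£14 per unit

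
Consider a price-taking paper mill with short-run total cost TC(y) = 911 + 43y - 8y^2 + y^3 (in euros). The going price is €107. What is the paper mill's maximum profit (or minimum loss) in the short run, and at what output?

AVC = 43 - 8y + y^2 has its minimum €27 at y = 4; price €107 clears that bar, so the firm operates.
MC = 43 - 16y + 3y^2. Setting P = MC and taking the root on the rising branch gives y* = 8.
TR = 107·8 = 856. TC = 911 + 344 = 1255. Profit = 856 − 1255 = -€399.
By producing, the firm covers all variable cost plus €512 of fixed cost; shutting down would lose the full €911.

Profit = -€399 at y = 8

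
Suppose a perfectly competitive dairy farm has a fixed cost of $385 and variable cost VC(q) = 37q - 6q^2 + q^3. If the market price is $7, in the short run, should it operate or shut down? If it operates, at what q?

Shut down

Variable cost is VC = 37q - 6q^2 + q^3, so AVC = VC/q = 37 - 6q + q^2 and MC = dTC/dq = 37 - 12q + 3q^2.
The AVC parabola has its vertex at q = 6/2 = 3, where AVC = 37 - 6·3 + 3^2 = $28.
With P < min AVC ($7 < $28), every unit sold adds to the loss.
The firm minimizes its loss by shutting down and losing only its fixed cost of $385.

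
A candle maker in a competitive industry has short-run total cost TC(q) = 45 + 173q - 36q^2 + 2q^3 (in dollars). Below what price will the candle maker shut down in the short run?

Short-run supply begins at min AVC. From VC = 173q - 36q^2 + 2q^3, AVC = 173 - 36q + 2q^2.
dAVC/dq = -36 + 4q = 0 gives q = 9. min AVC = 173 - 36·9 + 2·9^2 = 11.
So the shutdown price is $11.

$11 per unit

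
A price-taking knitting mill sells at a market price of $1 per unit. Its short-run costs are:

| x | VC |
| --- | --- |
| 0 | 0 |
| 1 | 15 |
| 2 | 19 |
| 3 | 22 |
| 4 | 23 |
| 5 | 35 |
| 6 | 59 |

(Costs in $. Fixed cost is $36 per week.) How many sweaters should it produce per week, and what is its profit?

x = 0 (shut down); profit = -$36

Profit at each row (π = 1x − TC): x=0: -36; x=1: -50; x=2: -53; x=3: -55; x=4: -55; x=5: -66; x=6: -89.
Profit is highest at x = 0. Equivalently, the lowest AVC in the table is 23/4 ≈ $5.75 at x = 4, and P = $1 falls below it — price never covers variable cost, so the firm shuts down and loses only its fixed cost.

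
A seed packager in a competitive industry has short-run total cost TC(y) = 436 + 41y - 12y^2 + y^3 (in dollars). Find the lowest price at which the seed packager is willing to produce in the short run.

The firm shuts down when price falls below the minimum of average variable cost. AVC = VC/y = 41 - 12y + y^2.
dAVC/dy = -12 + 2y = 0 gives y = 6. min AVC = 41 - 12·6 + 6^2 = 5.
For P < $5 the firm produces nothing.

$5 per unit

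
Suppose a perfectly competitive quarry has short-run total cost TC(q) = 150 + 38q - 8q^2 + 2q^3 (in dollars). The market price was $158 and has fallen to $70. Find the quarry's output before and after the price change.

Output falls from 6 to 4

AVC = 38 - 8q + 2q^2, minimized at q = 2 where min AVC = $30. MC = 38 - 16q + 6q^2.
With P = $158 above the shutdown price, P = MC gives q = 6.
At P = $70 ≥ min AVC, set P = MC: q = 4. The firm stays open but cuts output.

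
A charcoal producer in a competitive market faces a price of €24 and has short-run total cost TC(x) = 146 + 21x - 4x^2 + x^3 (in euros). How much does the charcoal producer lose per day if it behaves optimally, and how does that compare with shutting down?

AVC = 21 - 4x + x^2; min AVC = €17 at x = 2. Since P = €24 ≥ min AVC, the firm produces.
With MC = 21 - 8x + 3x^2, P = MC on the upward-sloping part at x* = 3.
TR = 24·3 = 72. TC = 146 + 54 = 200. Profit = 72 − 200 = -€128.
That loss of €128 beats the €146 the firm would lose by shutting down; producing recovers €18 of fixed cost.

Profit = -€128 at x = 3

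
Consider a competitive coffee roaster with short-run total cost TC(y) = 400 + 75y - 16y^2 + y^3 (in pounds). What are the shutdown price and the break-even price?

Shutdown price = £11; break-even price = £55

Shutdown price = min AVC. AVC = 75 - 16y + y^2, with vertex at y = 8 and minimum £11.
ATC = 400/y + 75 - 16y + y^2. Setting dATC/dy = −400/y^2 − 16 + 2y = 0 gives y = 10 (since 2·10^3 − 16·10^2 = 400).
min ATC = 400/10 + 75 − 16·10 + 10^2 = £55. That is the break-even price.
For £11 ≤ P < £55 the firm produces at a loss; below £11 it shuts down.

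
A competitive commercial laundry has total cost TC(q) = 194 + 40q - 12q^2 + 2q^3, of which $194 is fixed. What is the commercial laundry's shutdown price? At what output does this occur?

$22 per unit, at q = 3

Short-run supply begins at min AVC. From VC = 40q - 12q^2 + 2q^3, AVC = 40 - 12q + 2q^2.
dAVC/dq = -12 + 4q = 0 gives q = 3. min AVC = 40 - 12·3 + 2·3^2 = 22.
The firm shuts down for any P below $22.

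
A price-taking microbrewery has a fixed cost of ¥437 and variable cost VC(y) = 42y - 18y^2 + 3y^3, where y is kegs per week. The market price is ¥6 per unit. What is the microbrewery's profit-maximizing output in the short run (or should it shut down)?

Shut down

Variable cost is VC = 42y - 18y^2 + 3y^3, so AVC = VC/y = 42 - 18y + 3y^2 and MC = dTC/dy = 42 - 36y + 9y^2.
The AVC parabola has its vertex at y = 18/6 = 3, where AVC = 42 - 18·3 + 3·3^2 = ¥15.
Since P = ¥6 < min AVC = ¥15, price fails to cover variable cost at any output.
Shutting down limits the loss to fixed cost, ¥437.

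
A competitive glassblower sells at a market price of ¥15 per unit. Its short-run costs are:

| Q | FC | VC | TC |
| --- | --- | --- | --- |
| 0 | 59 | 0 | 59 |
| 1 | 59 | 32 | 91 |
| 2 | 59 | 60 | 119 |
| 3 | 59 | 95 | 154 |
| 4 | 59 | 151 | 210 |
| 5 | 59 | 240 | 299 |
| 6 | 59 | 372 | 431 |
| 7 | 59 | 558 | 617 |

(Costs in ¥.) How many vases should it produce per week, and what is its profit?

Profit at each row (π = 15Q − TC): Q=0: -59; Q=1: -76; Q=2: -89; Q=3: -109; Q=4: -150; Q=5: -224; Q=6: -341; Q=7: -512.
Profit is highest at Q = 0. Equivalently, the lowest AVC in the table is 60/2 ≈ ¥30 at Q = 2, and P = ¥15 falls below it — price never covers variable cost, so the firm shuts down and loses only its fixed cost.

Q = 0 (shut down); profit = -¥59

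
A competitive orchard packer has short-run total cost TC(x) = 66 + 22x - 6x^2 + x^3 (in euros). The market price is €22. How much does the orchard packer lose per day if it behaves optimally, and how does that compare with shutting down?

AVC = 22 - 6x + x^2 has its minimum €13 at x = 3; price €22 clears that bar, so the firm operates.
MC = 22 - 12x + 3x^2. Setting P = MC and taking the root on the rising branch gives x* = 4.
TR = 22·4 = 88. TC = 66 + 56 = 122. Profit = 88 − 122 = -€34.
That loss of €34 beats the €66 the firm would lose by shutting down; producing recovers €32 of fixed cost.

Profit = -€34 at x = 4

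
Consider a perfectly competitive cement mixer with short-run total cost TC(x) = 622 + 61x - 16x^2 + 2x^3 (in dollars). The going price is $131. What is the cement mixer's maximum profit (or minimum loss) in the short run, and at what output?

Profit = -$34 at x = 7

AVC = 61 - 16x + 2x^2 has its minimum $29 at x = 4; price $131 clears that bar, so the firm operates.
With MC = 61 - 32x + 6x^2, P = MC on the upward-sloping part at x* = 7.
TR = 131·7 = 917. TC = 622 + 329 = 951. Profit = 917 − 951 = -$34.
Shutting down would mean losing the fixed cost of $622, so operating at a loss of $34 is better by $588.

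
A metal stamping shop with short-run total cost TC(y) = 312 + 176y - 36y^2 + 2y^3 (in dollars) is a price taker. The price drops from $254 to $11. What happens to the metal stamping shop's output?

AVC = 176 - 36y + 2y^2, minimized at y = 9 where min AVC = $14. MC = 176 - 72y + 6y^2.
At P = $254 ≥ min AVC, set P = MC on the rising branch: y = 13.
At P = $11 < min AVC = $14, price no longer covers variable cost at any output, so the firm shuts down: y = 0.

Output falls from 13 to 0 (the firm shuts down)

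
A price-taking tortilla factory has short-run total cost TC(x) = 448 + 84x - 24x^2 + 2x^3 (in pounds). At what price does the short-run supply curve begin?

Short-run supply begins at min AVC. From VC = 84x - 24x^2 + 2x^3, AVC = 84 - 24x + 2x^2.
At the minimum of AVC, MC = AVC. MC = 84 - 48x + 6x^2; setting MC = AVC gives 4x^2 - 24x = 0, so x = 6. min AVC = 12.
For P < £12 the firm produces nothing.

£12 per unit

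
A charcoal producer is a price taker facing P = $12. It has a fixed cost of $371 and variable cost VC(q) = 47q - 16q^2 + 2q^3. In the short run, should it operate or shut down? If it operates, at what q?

Shut down

Strip out fixed cost: VC = 47q - 16q^2 + 2q^3. Then AVC = 47 - 16q + 2q^2 and MC = 47 - 32q + 6q^2.
The AVC parabola has its vertex at q = 16/4 = 4, where AVC = 47 - 16·4 + 2·4^2 = $15.
Since P = $12 < min AVC = $15, price fails to cover variable cost at any output.
The firm minimizes its loss by shutting down and losing only its fixed cost of $371.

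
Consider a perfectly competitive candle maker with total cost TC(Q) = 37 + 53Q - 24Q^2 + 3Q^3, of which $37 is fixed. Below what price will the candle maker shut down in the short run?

Short-run supply begins at min AVC. From VC = 53Q - 24Q^2 + 3Q^3, AVC = 53 - 24Q + 3Q^2.
At the minimum of AVC, MC = AVC. MC = 53 - 48Q + 9Q^2; setting MC = AVC gives 6Q^2 - 24Q = 0, so Q = 4. min AVC = 5.
The firm shuts down for any P below $5.

$5 per unit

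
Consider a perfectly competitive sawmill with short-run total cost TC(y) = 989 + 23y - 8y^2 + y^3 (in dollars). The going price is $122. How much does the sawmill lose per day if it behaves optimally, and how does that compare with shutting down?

AVC = 23 - 8y + y^2 has its minimum $7 at y = 4; price $122 clears that bar, so the firm operates.
MC = 23 - 16y + 3y^2. Setting P = MC and taking the root on the rising branch gives y* = 9.
TR = 122·9 = 1098. TC = 989 + 288 = 1277. Profit = 1098 − 1277 = -$179.
That loss of $179 beats the $989 the firm would lose by shutting down; producing recovers $810 of fixed cost.

Profit = -$179 at y = 9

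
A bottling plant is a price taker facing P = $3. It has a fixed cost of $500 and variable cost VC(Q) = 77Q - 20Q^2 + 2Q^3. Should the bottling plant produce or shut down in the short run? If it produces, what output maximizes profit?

Shut down

Variable cost is VC = 77Q - 20Q^2 + 2Q^3, so AVC = VC/Q = 77 - 20Q + 2Q^2 and MC = dTC/dQ = 77 - 40Q + 6Q^2.
AVC is minimized where dAVC/dQ = -20 + 4Q = 0, at Q = 5; min AVC = 77 - 20·5 + 2·5^2 = $27.
Since P = $3 < min AVC = $27, price fails to cover variable cost at any output.
Best response: produce nothing and absorb the $500 fixed cost.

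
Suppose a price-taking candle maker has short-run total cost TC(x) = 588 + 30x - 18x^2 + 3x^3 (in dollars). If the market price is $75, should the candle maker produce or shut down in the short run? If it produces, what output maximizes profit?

Produce at x = 5

From TC, MC = TC'(x) = 30 - 36x + 9x^2 and AVC = VC/x = 30 - 18x + 3x^2.
AVC is minimized where dAVC/dx = -18 + 6x = 0, at x = 3; min AVC = 30 - 18·3 + 3·3^2 = $3.
Because $75 ≥ $3, revenue can cover variable cost; the firm operates.
Set P = MC: 75 = 30 - 36x + 9x^2 → -45 - 36x + 9x^2 = 0. The roots are x = -1 and x = 5; the profit-maximizing output is on the rising part of MC, so x* = 5.
Check: AVC at x = 5 is $15 ≤ P, so revenue covers variable cost.
Profit = P·x − TC = 75·5 − 663 = -$288, a loss, but smaller than the $588 fixed cost the firm would lose by shutting down.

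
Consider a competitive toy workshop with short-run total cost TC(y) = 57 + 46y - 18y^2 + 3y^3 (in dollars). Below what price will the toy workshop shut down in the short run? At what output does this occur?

The shutdown price is the minimum of AVC. VC = 46y - 18y^2 + 3y^3, so AVC = 46 - 18y + 3y^2.
dAVC/dy = -18 + 6y = 0 gives y = 3. min AVC = 46 - 18·3 + 3·3^2 = 19.
For P < $19 the firm produces nothing.

$19 per unit, at y = 3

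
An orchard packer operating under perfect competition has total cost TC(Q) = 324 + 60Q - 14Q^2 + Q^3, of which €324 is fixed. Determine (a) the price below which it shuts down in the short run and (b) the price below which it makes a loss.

Shutdown price = min AVC. AVC = 60 - 14Q + Q^2, with vertex at Q = 7 and minimum €11.
ATC = 324/Q + 60 - 14Q + Q^2. Setting dATC/dQ = −324/Q^2 − 14 + 2Q = 0 gives Q = 9 (since 2·9^3 − 14·9^2 = 324).
min ATC = 324/9 + 60 − 14·9 + 9^2 = €51. That is the break-even price.
For €11 ≤ P < €51 the firm produces at a loss; below €11 it shuts down.

Shutdown price = €11; break-even price = €51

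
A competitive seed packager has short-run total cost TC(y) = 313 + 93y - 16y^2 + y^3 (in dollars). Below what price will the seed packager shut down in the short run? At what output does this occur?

Short-run supply begins at min AVC. From VC = 93y - 16y^2 + y^3, AVC = 93 - 16y + y^2.
dAVC/dy = -16 + 2y = 0 gives y = 8. min AVC = 93 - 16·8 + 8^2 = 29.
For P < $29 the firm produces nothing.

$29 per unit, at y = 8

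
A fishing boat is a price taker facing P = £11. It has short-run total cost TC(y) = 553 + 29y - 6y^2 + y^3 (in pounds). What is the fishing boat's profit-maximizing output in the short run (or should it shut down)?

Strip out fixed cost: VC = 29y - 6y^2 + y^3. Then AVC = 29 - 6y + y^2 and MC = 29 - 12y + 3y^2.
AVC is minimized where dAVC/dy = -6 + 2y = 0, at y = 3; min AVC = 29 - 6·3 + 3^2 = £20.
Since P = £11 < min AVC = £20, price fails to cover variable cost at any output.
Best response: produce nothing and absorb the £553 fixed cost.

Shut down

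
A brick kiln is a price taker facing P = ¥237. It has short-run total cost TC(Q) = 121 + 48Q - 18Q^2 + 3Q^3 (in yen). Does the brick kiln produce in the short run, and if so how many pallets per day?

Variable cost is VC = 48Q - 18Q^2 + 3Q^3, so AVC = VC/Q = 48 - 18Q + 3Q^2 and MC = dTC/dQ = 48 - 36Q + 9Q^2.
AVC is minimized where dAVC/dQ = -18 + 6Q = 0, at Q = 3; min AVC = 48 - 18·3 + 3·3^2 = ¥21.
P = ¥237 exceeds min AVC = ¥21, so the firm stays open.
Solving P = MC: -189 - 36Q + 9Q^2 = 0 ⇒ Q = -3 or 7. On the upward-sloping branch, Q* = 7.
Check: AVC at Q = 7 is ¥69 ≤ P, so revenue covers variable cost.
Profit = P·Q − TC = 237·7 − 604 = ¥1055.

Produce at Q = 7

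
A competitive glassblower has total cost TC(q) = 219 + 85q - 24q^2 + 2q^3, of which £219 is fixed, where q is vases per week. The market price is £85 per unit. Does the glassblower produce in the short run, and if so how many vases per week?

Produce at q = 8

Variable cost is VC = 85q - 24q^2 + 2q^3, so AVC = VC/q = 85 - 24q + 2q^2 and MC = dTC/dq = 85 - 48q + 6q^2.
AVC hits its minimum where MC = AVC, at q = 6, giving min AVC = 85 - 24·6 + 2·6^2 = £13.
Since P = £85 ≥ min AVC = £13, price covers variable cost and the firm should produce.
P = MC gives -48q + 6q^2 = 0, with roots 0 and 8. Take the larger (rising MC): q* = 8.
Check: AVC at q = 8 is £21 ≤ P, so revenue covers variable cost.
Profit = P·q − TC = 85·8 − 387 = £293.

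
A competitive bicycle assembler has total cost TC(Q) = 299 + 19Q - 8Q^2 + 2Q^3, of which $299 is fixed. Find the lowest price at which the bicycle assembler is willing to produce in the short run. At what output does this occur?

Short-run supply begins at min AVC. From VC = 19Q - 8Q^2 + 2Q^3, AVC = 19 - 8Q + 2Q^2.
At the minimum of AVC, MC = AVC. MC = 19 - 16Q + 6Q^2; setting MC = AVC gives 4Q^2 - 8Q = 0, so Q = 2. min AVC = 11.
The firm shuts down for any P below $11.

$11 per unit, at Q = 2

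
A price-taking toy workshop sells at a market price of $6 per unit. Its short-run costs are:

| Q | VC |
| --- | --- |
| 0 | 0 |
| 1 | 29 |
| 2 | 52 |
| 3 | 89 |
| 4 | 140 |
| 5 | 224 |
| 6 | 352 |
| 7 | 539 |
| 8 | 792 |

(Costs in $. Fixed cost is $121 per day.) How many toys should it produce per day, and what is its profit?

Q = 0 (shut down); profit = -$121

Tabulate TR − TC: Q=0: -121; Q=1: -144; Q=2: -161; Q=3: -192; Q=4: -237; Q=5: -315; Q=6: -437; Q=7: -618; Q=8: -865.
Profit is highest at Q = 0. Equivalently, the lowest AVC in the table is 52/2 ≈ $26 at Q = 2, and P = $6 falls below it — price never covers variable cost, so the firm shuts down and loses only its fixed cost.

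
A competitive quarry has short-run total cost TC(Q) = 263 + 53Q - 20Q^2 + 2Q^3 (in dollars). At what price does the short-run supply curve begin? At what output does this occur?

$3 per unit, at Q = 5

The firm shuts down when price falls below the minimum of average variable cost. AVC = VC/Q = 53 - 20Q + 2Q^2.
dAVC/dQ = -20 + 4Q = 0 gives Q = 5. min AVC = 53 - 20·5 + 2·5^2 = 3.
So the shutdown price is $3.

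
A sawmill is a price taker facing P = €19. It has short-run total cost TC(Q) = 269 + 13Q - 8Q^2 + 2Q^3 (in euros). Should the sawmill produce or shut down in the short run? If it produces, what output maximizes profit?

Strip out fixed cost: VC = 13Q - 8Q^2 + 2Q^3. Then AVC = 13 - 8Q + 2Q^2 and MC = 13 - 16Q + 6Q^2.
The AVC parabola has its vertex at Q = 8/4 = 2, where AVC = 13 - 8·2 + 2·2^2 = €5.
Since P = €19 ≥ min AVC = €5, price covers variable cost and the firm should produce.
Solving P = MC: -6 - 16Q + 6Q^2 = 0 ⇒ Q = -1/3 or 3. On the upward-sloping branch, Q* = 3.
Check: AVC at Q = 3 is €7 ≤ P, so revenue covers variable cost.
Profit = P·Q − TC = 19·3 − 290 = -€233, a loss, but smaller than the €269 fixed cost the firm would lose by shutting down.

Produce at Q = 3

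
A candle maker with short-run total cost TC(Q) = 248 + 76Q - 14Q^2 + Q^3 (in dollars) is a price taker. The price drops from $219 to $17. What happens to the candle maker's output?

AVC = 76 - 14Q + Q^2, minimized at Q = 7 where min AVC = $27. MC = 76 - 28Q + 3Q^2.
At P = $219 ≥ min AVC, set P = MC on the rising branch: Q = 13.
At P = $17 < min AVC = $27, price no longer covers variable cost at any output, so the firm shuts down: Q = 0.

Output falls from 13 to 0 (the firm shuts down)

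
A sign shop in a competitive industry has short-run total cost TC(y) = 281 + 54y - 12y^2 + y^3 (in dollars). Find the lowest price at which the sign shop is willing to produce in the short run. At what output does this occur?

$18 per unit, at y = 6

The shutdown price is the minimum of AVC. VC = 54y - 12y^2 + y^3, so AVC = 54 - 12y + y^2.
At the minimum of AVC, MC = AVC. MC = 54 - 24y + 3y^2; setting MC = AVC gives 2y^2 - 12y = 0, so y = 6. min AVC = 18.
So the shutdown price is $18.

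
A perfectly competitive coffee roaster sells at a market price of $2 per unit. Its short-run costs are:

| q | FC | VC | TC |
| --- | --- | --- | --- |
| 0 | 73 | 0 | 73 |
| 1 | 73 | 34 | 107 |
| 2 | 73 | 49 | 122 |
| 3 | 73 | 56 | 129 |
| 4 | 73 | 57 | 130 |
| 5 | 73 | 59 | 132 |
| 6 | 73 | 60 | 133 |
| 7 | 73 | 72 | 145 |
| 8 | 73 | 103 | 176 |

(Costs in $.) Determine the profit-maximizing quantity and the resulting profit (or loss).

q = 0 (shut down); profit = -$73

Compute π = P·q − TC at each output: q=0: -73; q=1: -105; q=2: -118; q=3: -123; q=4: -122; q=5: -122; q=6: -121; q=7: -131; q=8: -160.
Profit is highest at q = 0. Equivalently, the lowest AVC in the table is 60/6 ≈ $10 at q = 6, and P = $2 falls below it — price never covers variable cost, so the firm shuts down and loses only its fixed cost.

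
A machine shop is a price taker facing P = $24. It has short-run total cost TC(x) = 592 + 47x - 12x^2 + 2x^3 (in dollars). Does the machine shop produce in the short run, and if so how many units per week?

Strip out fixed cost: VC = 47x - 12x^2 + 2x^3. Then AVC = 47 - 12x + 2x^2 and MC = 47 - 24x + 6x^2.
AVC hits its minimum where MC = AVC, at x = 3, giving min AVC = 47 - 12·3 + 2·3^2 = $29.
P = $24 lies below min AVC = $29; no output level covers variable cost.
Best response: produce nothing and absorb the $592 fixed cost.

Shut down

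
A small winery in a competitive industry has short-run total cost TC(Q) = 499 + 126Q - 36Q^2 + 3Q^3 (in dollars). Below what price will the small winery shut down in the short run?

$18 per unit

The shutdown price is the minimum of AVC. VC = 126Q - 36Q^2 + 3Q^3, so AVC = 126 - 36Q + 3Q^2.
At the minimum of AVC, MC = AVC. MC = 126 - 72Q + 9Q^2; setting MC = AVC gives 6Q^2 - 36Q = 0, so Q = 6. min AVC = 18.
For P < $18 the firm produces nothing.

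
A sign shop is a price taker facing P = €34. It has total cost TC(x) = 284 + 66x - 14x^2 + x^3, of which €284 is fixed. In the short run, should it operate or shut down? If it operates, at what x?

From TC, MC = TC'(x) = 66 - 28x + 3x^2 and AVC = VC/x = 66 - 14x + x^2.
The AVC parabola has its vertex at x = 14/2 = 7, where AVC = 66 - 14·7 + 7^2 = €17.
Because €34 ≥ €17, revenue can cover variable cost; the firm operates.
Solving P = MC: 32 - 28x + 3x^2 = 0 ⇒ x = 4/3 or 8. On the upward-sloping branch, x* = 8.
Check: AVC at x = 8 is €18 ≤ P, so revenue covers variable cost.
Profit = P·x − TC = 34·8 − 428 = -€156, a loss, but smaller than the €284 fixed cost the firm would lose by shutting down.

Produce at x = 8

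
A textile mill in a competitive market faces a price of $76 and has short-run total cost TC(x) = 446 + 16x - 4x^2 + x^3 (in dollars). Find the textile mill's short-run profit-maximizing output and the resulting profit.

AVC = 16 - 4x + x^2; min AVC = $12 at x = 2. Since P = $76 ≥ min AVC, the firm produces.
MC = 16 - 8x + 3x^2. Setting P = MC and taking the root on the rising branch gives x* = 6.
TR = 76·6 = 456. TC = 446 + 168 = 614. Profit = 456 − 614 = -$158.
That loss of $158 beats the $446 the firm would lose by shutting down; producing recovers $288 of fixed cost.

Profit = -$158 at x = 6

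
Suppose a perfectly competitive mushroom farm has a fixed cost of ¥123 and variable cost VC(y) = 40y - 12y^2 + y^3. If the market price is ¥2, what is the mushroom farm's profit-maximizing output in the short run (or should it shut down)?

Strip out fixed cost: VC = 40y - 12y^2 + y^3. Then AVC = 40 - 12y + y^2 and MC = 40 - 24y + 3y^2.
AVC hits its minimum where MC = AVC, at y = 6, giving min AVC = 40 - 12·6 + 6^2 = ¥4.
P = ¥2 lies below min AVC = ¥4; no output level covers variable cost.
Best response: produce nothing and absorb the ¥123 fixed cost.

Shut down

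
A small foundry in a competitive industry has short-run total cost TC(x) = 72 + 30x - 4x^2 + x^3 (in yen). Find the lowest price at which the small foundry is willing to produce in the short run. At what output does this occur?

The shutdown price is the minimum of AVC. VC = 30x - 4x^2 + x^3, so AVC = 30 - 4x + x^2.
At the minimum of AVC, MC = AVC. MC = 30 - 8x + 3x^2; setting MC = AVC gives 2x^2 - 4x = 0, so x = 2. min AVC = 26.
The firm shuts down for any P below ¥26.

¥26 per unit, at x = 2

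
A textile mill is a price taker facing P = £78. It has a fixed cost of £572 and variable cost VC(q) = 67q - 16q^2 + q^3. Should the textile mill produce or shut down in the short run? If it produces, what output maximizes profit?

From TC, MC = TC'(q) = 67 - 32q + 3q^2 and AVC = VC/q = 67 - 16q + q^2.
The AVC parabola has its vertex at q = 16/2 = 8, where AVC = 67 - 16·8 + 8^2 = £3.
P = £78 exceeds min AVC = £3, so the firm stays open.
Solving P = MC: -11 - 32q + 3q^2 = 0 ⇒ q = -1/3 or 11. On the upward-sloping branch, q* = 11.
Check: AVC at q = 11 is £12 ≤ P, so revenue covers variable cost.
Profit = P·q − TC = 78·11 − 704 = £154.

Produce at q = 11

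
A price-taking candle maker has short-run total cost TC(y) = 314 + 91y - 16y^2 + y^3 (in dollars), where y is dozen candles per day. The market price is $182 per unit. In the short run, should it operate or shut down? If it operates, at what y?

Produce at y = 13

Strip out fixed cost: VC = 91y - 16y^2 + y^3. Then AVC = 91 - 16y + y^2 and MC = 91 - 32y + 3y^2.
The AVC parabola has its vertex at y = 16/2 = 8, where AVC = 91 - 16·8 + 8^2 = $27.
Since P = $182 ≥ min AVC = $27, price covers variable cost and the firm should produce.
Set P = MC: 182 = 91 - 32y + 3y^2 → -91 - 32y + 3y^2 = 0. The roots are y = -7/3 and y = 13; the profit-maximizing output is on the rising part of MC, so y* = 13.
Check: AVC at y = 13 is $52 ≤ P, so revenue covers variable cost.
Profit = P·y − TC = 182·13 − 990 = $1376.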